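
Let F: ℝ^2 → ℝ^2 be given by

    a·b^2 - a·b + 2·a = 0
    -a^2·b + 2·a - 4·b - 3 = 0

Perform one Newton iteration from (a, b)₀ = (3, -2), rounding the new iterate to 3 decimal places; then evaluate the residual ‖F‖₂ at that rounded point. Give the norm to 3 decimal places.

11.094

At (3, -2): F = (24.000, 29.000).
Jacobian J = [[b^2 - b + 2, 2·a·b - a], [-2·a·b + 2, -a^2 - 4]].
At the point, J = [[8.000, -15.000], [14.000, -13.000]] (det J = 106.000).
Solving J·Δ = −F gives Δ = (-1.160, 0.981).
Then the next iterate is (a, b)₁ = (1.840, -1.019).
Re-evaluating at (1.840, -1.019): F = (7.46554, 8.20593), so ‖F‖₂ = 11.094.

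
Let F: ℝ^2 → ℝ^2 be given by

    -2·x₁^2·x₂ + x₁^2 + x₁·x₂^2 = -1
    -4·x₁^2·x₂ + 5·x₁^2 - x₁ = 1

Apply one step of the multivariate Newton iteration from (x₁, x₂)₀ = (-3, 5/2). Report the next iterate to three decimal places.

At (-3, 5/2): F = (-53.750, -43.000).
Jacobian J = [[-4·x₁·x₂ + 2·x₁ + x₂^2, -2·x₁^2 + 2·x₁·x₂], [-8·x₁·x₂ + 10·x₁ - 1, -4·x₁^2]].
At the point, J = [[30.250, -33.000], [29.000, -36.000]] (det J = -132.000).
Solving J·Δ = −F gives Δ = (3.909, 1.955).
Then the next iterate is (x₁, x₂)₁ = (0.909, 4.455).

(0.909, 4.455)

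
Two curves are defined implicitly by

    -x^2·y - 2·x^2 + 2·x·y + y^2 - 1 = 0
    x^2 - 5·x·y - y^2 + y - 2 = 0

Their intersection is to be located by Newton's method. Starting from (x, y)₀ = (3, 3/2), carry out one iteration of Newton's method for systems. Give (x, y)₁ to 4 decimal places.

(1.8194, 0.6483)

At (3, 3/2): F = (-21.2500, -16.2500).
Jacobian J = [[-2·x·y - 4·x + 2·y, -x^2 + 2·x + 2·y], [2·x - 5·y, -5·x - 2·y + 1]].
At the point, J = [[-18.0000, 0.0000], [-1.5000, -17.0000]] (det J = 306.0000).
Solving J·Δ = −F gives Δ = (-1.1806, -0.8517).
Then the next iterate is (x, y)₁ = (1.8194, 0.6483).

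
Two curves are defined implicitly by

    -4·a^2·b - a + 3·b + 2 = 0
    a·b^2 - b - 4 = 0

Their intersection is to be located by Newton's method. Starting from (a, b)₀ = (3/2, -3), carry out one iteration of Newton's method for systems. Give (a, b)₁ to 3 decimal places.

(1.128, -2.084)

At (3/2, -3): F = (18.500, 12.500).
Jacobian J = [[-8·a·b - 1, -4·a^2 + 3], [b^2, 2·a·b - 1]].
At the point, J = [[35.000, -6.000], [9.000, -10.000]] (det J = -296.000).
Solving J·Δ = −F gives Δ = (-0.372, 0.916).
Then the next iterate is (a, b)₁ = (1.128, -2.084).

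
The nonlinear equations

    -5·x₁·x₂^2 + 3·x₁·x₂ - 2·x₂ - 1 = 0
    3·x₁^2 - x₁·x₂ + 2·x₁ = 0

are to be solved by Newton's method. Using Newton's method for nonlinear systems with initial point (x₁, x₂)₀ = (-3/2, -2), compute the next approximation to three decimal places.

At (-3/2, -2): F = (42.000, 0.750).
Jacobian J = [[-5·x₂^2 + 3·x₂, -10·x₁·x₂ + 3·x₁ - 2], [6·x₁ - x₂ + 2, -x₁]].
At the point, J = [[-26.000, -36.500], [-5.000, 1.500]] (det J = -221.500).
Solving J·Δ = −F gives Δ = (0.408, 0.860).
Then the next iterate is (x₁, x₂)₁ = (-1.092, -1.140).

(-1.092, -1.140)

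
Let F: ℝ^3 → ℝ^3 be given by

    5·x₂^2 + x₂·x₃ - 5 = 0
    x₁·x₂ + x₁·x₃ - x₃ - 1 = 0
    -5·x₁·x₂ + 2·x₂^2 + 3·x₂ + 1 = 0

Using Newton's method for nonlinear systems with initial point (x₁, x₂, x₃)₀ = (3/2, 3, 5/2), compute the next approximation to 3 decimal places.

(1.374, 2.014, -2.655)

At (3/2, 3, 5/2): F = (47.500, 4.750, 5.500).
Jacobian J = [[0, 10·x₂ + x₃, x₂], [x₂ + x₃, x₁, x₁ - 1], [-5·x₂, -5·x₁ + 4·x₂ + 3, 0]].
At the point, J = [[0.000, 32.500, 3.000], [5.500, 1.500, 0.500], [-15.000, 7.500, 0.000]] (det J = -52.500).
Solving J·Δ = −F gives Δ = (-0.126, -0.986, -5.155).
Then the next iterate is (x₁, x₂, x₃)₁ = (1.374, 2.014, -2.655).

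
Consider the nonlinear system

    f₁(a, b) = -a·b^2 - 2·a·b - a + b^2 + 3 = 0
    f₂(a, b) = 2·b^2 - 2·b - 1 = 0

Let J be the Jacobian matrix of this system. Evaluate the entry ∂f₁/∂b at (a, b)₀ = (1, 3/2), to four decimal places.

∂f₁/∂b = -2·a·b - 2·a + 2·b.
At (1, 3/2) this is -2.0000.

-2.0000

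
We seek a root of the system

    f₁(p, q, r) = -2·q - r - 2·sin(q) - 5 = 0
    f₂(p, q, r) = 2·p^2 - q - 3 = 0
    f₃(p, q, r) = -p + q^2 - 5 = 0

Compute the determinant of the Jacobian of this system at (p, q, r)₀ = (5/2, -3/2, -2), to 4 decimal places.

J = [[0, -2·cos(q) - 2, -1], [4·p, -1, 0], [-1, 2·q, 0]].
At the point, J = [[0.0000, -2.141474, -1.0000], [10.0000, -1.0000, 0.0000], [-1.0000, -3.0000, 0.0000]].
det J = 31.0000.

31.0000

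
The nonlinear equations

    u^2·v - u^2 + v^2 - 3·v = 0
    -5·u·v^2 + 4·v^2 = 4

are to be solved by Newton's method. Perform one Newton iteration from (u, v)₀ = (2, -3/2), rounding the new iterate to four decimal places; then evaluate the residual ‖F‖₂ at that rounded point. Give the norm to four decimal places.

6.5678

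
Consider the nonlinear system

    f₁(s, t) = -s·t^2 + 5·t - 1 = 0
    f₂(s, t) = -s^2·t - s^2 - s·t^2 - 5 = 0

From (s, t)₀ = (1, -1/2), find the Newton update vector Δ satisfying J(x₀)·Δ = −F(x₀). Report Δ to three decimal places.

At (1, -1/2): F = (-3.750, -5.750).
Jacobian J = [[-t^2, -2·s·t + 5], [-2·s·t - 2·s - t^2, -s^2 - 2·s·t]].
At the point, J = [[-0.250, 6.000], [-1.250, 0.000]] (det J = 7.500).
Solving J·Δ = −F gives Δ = (-4.600, 0.433).

(-4.600, 0.433)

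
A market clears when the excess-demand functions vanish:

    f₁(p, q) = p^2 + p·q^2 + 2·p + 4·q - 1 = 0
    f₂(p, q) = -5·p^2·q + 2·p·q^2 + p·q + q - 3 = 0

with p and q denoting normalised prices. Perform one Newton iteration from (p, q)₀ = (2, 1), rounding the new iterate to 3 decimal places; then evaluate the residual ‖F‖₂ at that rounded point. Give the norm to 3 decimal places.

At (2, 1): F = (13.000, -16.000).
Jacobian J = [[2·p + q^2 + 2, 2·p·q + 4], [-10·p·q + 2·q^2 + q, -5·p^2 + 4·p·q + p + 1]].
At the point, J = [[7.000, 8.000], [-17.000, -9.000]] (det J = 73.000).
Solving J·Δ = −F gives Δ = (-0.151, -1.493).
Then the next iterate is (p, q)₁ = (1.849, -0.493).
Re-evaluating at (1.849, -0.493): F = (4.59420, 4.92158), so ‖F‖₂ = 6.733.

6.733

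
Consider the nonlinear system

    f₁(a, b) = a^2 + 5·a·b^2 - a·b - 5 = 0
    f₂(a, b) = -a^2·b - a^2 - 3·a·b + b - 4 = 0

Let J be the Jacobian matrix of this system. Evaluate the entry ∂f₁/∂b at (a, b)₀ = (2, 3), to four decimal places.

58.0000

∂f₁/∂b = 10·a·b - a.
At (2, 3) this is 58.0000.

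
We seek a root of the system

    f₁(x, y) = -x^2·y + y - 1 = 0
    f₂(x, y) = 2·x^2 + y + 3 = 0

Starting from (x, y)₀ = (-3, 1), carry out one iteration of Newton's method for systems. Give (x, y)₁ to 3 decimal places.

At (-3, 1): F = (-9.000, 22.000).
Jacobian J = [[-2·x·y, -x^2 + 1], [4·x, 1]].
At the point, J = [[6.000, -8.000], [-12.000, 1.000]] (det J = -90.000).
Solving J·Δ = −F gives Δ = (1.856, 0.267).
Then the next iterate is (x, y)₁ = (-1.144, 1.267).

(-1.144, 1.267)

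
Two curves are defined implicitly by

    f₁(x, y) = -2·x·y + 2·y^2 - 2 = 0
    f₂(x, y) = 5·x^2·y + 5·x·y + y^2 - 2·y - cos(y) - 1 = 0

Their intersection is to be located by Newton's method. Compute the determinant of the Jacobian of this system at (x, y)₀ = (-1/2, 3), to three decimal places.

J = [[-2·y, -2·x + 4·y], [10·x·y + 5·y, 5·x^2 + 5·x + 2·y + sin(y) - 2]].
At the point, J = [[-6.000, 13.000], [0.000, 2.89112]].
det J = -17.347.

-17.347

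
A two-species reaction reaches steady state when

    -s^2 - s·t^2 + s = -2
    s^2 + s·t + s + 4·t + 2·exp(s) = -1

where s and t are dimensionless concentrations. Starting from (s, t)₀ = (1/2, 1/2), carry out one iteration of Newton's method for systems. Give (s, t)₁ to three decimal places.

(-6.948, 8.474)

At (1/2, 1/2): F = (2.125, 7.29744).
Jacobian J = [[-2·s - t^2 + 1, -2·s·t], [2·s + t + 2·exp(s) + 1, s + 4]].
At the point, J = [[-0.250, -0.500], [5.79744, 4.500]] (det J = 1.77372).
Solving J·Δ = −F gives Δ = (-7.448, 7.974).
Then the next iterate is (s, t)₁ = (-6.948, 8.474).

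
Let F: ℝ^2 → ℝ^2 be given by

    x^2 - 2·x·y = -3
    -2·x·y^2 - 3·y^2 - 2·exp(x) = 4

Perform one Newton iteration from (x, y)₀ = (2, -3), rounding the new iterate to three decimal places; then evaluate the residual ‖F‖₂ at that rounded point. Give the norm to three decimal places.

At (2, -3): F = (19.000, -81.77811).
Jacobian J = [[2·x - 2·y, -2·x], [-2·y^2 - 2·exp(x), -4·x·y - 6·y]].
At the point, J = [[10.000, -4.000], [-32.77811, 42.000]] (det J = 288.88755).
Solving J·Δ = −F gives Δ = (-1.630, 0.675).
Then the next iterate is (x, y)₁ = (0.370, -2.325).
Re-evaluating at (0.370, -2.325): F = (4.85740, -27.11251), so ‖F‖₂ = 27.544.

27.544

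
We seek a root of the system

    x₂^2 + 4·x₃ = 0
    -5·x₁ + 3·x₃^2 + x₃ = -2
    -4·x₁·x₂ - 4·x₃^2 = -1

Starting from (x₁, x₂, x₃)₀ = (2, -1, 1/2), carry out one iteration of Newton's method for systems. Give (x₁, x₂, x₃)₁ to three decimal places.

(0.202, -0.619, -0.060)

At (2, -1, 1/2): F = (3.000, -6.750, 8.000).
Jacobian J = [[0, 2·x₂, 4], [-5, 0, 6·x₃ + 1], [-4·x₂, -4·x₁, -8·x₃]].
At the point, J = [[0.000, -2.000, 4.000], [-5.000, 0.000, 4.000], [4.000, -8.000, -4.000]] (det J = 168.000).
Solving J·Δ = −F gives Δ = (-1.798, 0.381, -0.560).
Then the next iterate is (x₁, x₂, x₃)₁ = (0.202, -0.619, -0.060).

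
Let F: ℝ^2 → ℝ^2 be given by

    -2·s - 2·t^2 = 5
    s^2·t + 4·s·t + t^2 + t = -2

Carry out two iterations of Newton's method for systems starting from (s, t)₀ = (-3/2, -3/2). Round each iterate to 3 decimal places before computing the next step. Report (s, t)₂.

At (-3/2, -3/2): F = (-6.500, 8.375).
Jacobian J = [[-2, -4·t], [2·s·t + 4·t, s^2 + 4·s + 2·t + 1]].
At the point, J = [[-2.000, 6.000], [-1.500, -5.750]] (det J = 20.500).
Solving J·Δ = −F gives Δ = (0.628, 1.293).
Then the next iterate is (s, t)₁ = (-0.872, -0.207).
Round to (-0.872, -0.207) and repeat: F = (-3.34170, 2.40047), J = [[-2.000, 0.828], [-0.46699, -2.14162]].
Δ = (-1.107, 1.362), so (s, t)₂ = (-1.979, 1.155).

(-1.979, 1.155)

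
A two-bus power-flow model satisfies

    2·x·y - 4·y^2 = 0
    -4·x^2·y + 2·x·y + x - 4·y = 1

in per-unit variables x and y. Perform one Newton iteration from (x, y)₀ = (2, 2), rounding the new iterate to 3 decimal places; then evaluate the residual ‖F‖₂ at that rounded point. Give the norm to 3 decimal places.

At (2, 2): F = (-8.000, -31.000).
Jacobian J = [[2·y, 2·x - 8·y], [-8·x·y + 2·y + 1, -4·x^2 + 2·x - 4]].
At the point, J = [[4.000, -12.000], [-27.000, -16.000]] (det J = -388.000).
Solving J·Δ = −F gives Δ = (-0.629, -0.876).
Then the next iterate is (x, y)₁ = (1.371, 1.124).
Re-evaluating at (1.371, 1.124): F = (-1.97150, -9.49386), so ‖F‖₂ = 9.696.

9.696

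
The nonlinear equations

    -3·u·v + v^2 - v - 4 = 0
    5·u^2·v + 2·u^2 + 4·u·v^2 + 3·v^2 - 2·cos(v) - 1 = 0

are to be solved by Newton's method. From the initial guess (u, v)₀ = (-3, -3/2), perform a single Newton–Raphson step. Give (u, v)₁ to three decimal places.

At (-3, -3/2): F = (-13.750, -70.89147).
Jacobian J = [[-3·v, -3·u + 2·v - 1], [10·u·v + 4·u + 4·v^2, 5·u^2 + 8·u·v + 6·v + 2·sin(v)]].
At the point, J = [[4.500, 5.000], [42.000, 70.00501]] (det J = 105.02255).
Solving J·Δ = −F gives Δ = (5.790, -2.461).
Then the next iterate is (u, v)₁ = (2.790, -3.961).

(2.790, -3.961)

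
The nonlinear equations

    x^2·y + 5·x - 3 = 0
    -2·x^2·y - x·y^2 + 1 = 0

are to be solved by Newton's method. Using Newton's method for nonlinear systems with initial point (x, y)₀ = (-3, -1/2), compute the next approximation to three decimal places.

(0.362, -0.989)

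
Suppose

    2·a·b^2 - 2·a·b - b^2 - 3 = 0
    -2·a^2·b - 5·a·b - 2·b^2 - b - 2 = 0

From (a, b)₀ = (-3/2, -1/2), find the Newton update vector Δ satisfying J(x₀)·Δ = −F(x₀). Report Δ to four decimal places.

(-0.2632, 0.8421)

At (-3/2, -1/2): F = (-5.5000, -3.5000).
Jacobian J = [[2·b^2 - 2·b, 4·a·b - 2·a - 2·b], [-4·a·b - 5·b, -2·a^2 - 5·a - 4·b - 1]].
At the point, J = [[1.5000, 7.0000], [-0.5000, 4.0000]] (det J = 9.5000).
Solving J·Δ = −F gives Δ = (-0.2632, 0.8421).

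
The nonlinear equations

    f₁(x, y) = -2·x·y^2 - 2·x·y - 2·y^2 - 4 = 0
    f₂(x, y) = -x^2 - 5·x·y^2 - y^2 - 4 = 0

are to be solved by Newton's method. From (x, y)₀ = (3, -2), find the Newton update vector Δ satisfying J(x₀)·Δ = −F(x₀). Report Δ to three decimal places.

(-1.110, 0.752)

At (3, -2): F = (-24.000, -77.000).
Jacobian J = [[-2·y^2 - 2·y, -4·x·y - 2·x - 4·y], [-2·x - 5·y^2, -10·x·y - 2·y]].
At the point, J = [[-4.000, 26.000], [-26.000, 64.000]] (det J = 420.000).
Solving J·Δ = −F gives Δ = (-1.110, 0.752).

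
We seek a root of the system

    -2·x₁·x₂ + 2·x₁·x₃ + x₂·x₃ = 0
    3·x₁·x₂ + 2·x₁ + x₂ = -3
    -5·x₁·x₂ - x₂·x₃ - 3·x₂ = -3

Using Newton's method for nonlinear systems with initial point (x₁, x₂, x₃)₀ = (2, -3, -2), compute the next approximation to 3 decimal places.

At (2, -3, -2): F = (10.000, -14.000, 36.000).
Jacobian J = [[-2·x₂ + 2·x₃, -2·x₁ + x₃, 2·x₁ + x₂], [3·x₂ + 2, 3·x₁ + 1, 0], [-5·x₂, -5·x₁ - x₃ - 3, -x₂]].
At the point, J = [[2.000, -6.000, 1.000], [-7.000, 7.000, 0.000], [15.000, -11.000, 3.000]] (det J = -112.000).
Solving J·Δ = −F gives Δ = (-1.250, 0.750, -3.000).
Then the next iterate is (x₁, x₂, x₃)₁ = (0.750, -2.250, -5.000).

(0.750, -2.250, -5.000)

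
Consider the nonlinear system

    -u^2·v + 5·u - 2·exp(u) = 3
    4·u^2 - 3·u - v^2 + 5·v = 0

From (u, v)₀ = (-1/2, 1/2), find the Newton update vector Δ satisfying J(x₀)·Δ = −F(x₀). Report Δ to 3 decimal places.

At (-1/2, 1/2): F = (-6.83806, 4.750).
Jacobian J = [[-2·u·v - 2·exp(u) + 5, -u^2], [8·u - 3, -2·v + 5]].
At the point, J = [[4.28694, -0.250], [-7.000, 4.000]] (det J = 15.39775).
Solving J·Δ = −F gives Δ = (1.699, 1.786).

(1.699, 1.786)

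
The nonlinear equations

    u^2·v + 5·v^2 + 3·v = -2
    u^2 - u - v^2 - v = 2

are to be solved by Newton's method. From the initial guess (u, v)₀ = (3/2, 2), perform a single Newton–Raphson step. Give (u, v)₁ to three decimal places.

(1.755, 0.652)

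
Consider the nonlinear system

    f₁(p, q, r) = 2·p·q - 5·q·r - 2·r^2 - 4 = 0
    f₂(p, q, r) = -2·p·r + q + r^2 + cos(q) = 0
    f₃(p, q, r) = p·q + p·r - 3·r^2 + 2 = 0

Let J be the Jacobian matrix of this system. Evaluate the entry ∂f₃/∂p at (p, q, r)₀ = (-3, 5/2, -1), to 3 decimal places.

1.500

∂f₃/∂p = q + r.
At (-3, 5/2, -1) this is 1.500.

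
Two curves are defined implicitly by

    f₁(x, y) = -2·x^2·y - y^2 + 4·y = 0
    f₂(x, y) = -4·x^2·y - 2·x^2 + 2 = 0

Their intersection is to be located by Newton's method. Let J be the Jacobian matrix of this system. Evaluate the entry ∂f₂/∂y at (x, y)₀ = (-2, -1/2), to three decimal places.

∂f₂/∂y = -4·x^2.
At (-2, -1/2) this is -16.000.

-16.000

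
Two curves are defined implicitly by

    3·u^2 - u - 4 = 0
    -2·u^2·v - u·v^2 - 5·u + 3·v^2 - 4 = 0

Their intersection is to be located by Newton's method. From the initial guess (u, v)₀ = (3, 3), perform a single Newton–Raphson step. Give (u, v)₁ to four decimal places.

(1.8235, 2.2124)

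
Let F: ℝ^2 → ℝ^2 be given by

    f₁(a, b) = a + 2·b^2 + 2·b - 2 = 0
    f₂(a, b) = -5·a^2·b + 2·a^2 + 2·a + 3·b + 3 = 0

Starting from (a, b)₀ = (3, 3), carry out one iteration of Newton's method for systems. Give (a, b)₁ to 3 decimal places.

(2.671, 1.238)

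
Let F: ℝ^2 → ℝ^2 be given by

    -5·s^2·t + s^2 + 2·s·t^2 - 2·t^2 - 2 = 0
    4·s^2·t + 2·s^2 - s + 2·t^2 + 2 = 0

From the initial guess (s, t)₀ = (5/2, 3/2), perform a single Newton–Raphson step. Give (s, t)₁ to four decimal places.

At (5/2, 3/2): F = (-35.8750, 54.0000).
Jacobian J = [[-10·s·t + 2·s + 2·t^2, -5·s^2 + 4·s·t - 4·t], [8·s·t + 4·s - 1, 4·s^2 + 4·t]].
At the point, J = [[-28.0000, -22.2500], [39.0000, 31.0000]] (det J = -0.2500).
Solving J·Δ = −F gives Δ = (357.5000, -451.5000).
Then the next iterate is (s, t)₁ = (360.0000, -450.0000).

(360.0000, -450.0000)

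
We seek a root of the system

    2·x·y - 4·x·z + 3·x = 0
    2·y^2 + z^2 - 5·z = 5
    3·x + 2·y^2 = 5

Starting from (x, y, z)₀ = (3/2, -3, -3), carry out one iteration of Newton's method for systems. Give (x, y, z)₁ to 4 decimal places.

At (3/2, -3, -3): F = (13.5000, 37.0000, 17.5000).
Jacobian J = [[2·y - 4·z + 3, 2·x, -4·x], [0, 4·y, 2·z - 5], [3, 4·y, 0]].
At the point, J = [[9.0000, 3.0000, -6.0000], [0.0000, -12.0000, -11.0000], [3.0000, -12.0000, 0.0000]] (det J = -1503.0000).
Solving J·Δ = −F gives Δ = (-0.6357, 1.2994, 1.9461).
Then the next iterate is (x, y, z)₁ = (0.8643, -1.7006, -1.0539).

(0.8643, -1.7006, -1.0539)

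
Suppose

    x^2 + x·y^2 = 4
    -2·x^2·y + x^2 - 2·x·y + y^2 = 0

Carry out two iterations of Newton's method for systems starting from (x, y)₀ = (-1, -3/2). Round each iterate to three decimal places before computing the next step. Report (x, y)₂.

At (-1, -3/2): F = (-5.250, 3.250).
Jacobian J = [[2·x + y^2, 2·x·y], [-4·x·y + 2·x - 2·y, -2·x^2 - 2·x + 2·y]].
At the point, J = [[0.250, 3.000], [-5.000, -3.000]] (det J = 14.250).
Solving J·Δ = −F gives Δ = (-0.421, 1.785).
Then the next iterate is (x, y)₁ = (-1.421, 0.285).
Round to (-1.421, 0.285) and repeat: F = (-2.09618, 1.75947), J = [[-2.76078, -0.80997], [-1.79206, -0.62648]].
Δ = (-9.848, 30.979), so (x, y)₂ = (-11.269, 31.264).

(-11.269, 31.264)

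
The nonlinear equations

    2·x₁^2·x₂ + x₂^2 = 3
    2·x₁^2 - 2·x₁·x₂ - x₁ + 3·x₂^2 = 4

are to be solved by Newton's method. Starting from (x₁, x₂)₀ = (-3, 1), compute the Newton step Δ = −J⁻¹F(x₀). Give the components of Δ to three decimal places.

(2.103, 0.462)

At (-3, 1): F = (16.000, 26.000).
Jacobian J = [[4·x₁·x₂, 2·x₁^2 + 2·x₂], [4·x₁ - 2·x₂ - 1, -2·x₁ + 6·x₂]].
At the point, J = [[-12.000, 20.000], [-15.000, 12.000]] (det J = 156.000).
Solving J·Δ = −F gives Δ = (2.103, 0.462).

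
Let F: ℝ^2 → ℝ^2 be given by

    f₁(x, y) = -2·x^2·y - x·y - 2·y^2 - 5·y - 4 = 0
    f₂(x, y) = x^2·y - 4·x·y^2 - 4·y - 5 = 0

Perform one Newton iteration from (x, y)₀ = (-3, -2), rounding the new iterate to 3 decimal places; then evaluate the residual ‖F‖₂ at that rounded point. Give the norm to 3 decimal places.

At (-3, -2): F = (28.000, 33.000).
Jacobian J = [[-4·x·y - y, -2·x^2 - x - 4·y - 5], [2·x·y - 4·y^2, x^2 - 8·x·y - 4]].
At the point, J = [[-22.000, -12.000], [-4.000, -43.000]] (det J = 898.000).
Solving J·Δ = −F gives Δ = (0.900, 0.684).
Then the next iterate is (x, y)₁ = (-2.100, -1.316).
Re-evaluating at (-2.100, -1.316): F = (7.95981, 9.00803), so ‖F‖₂ = 12.021.

12.021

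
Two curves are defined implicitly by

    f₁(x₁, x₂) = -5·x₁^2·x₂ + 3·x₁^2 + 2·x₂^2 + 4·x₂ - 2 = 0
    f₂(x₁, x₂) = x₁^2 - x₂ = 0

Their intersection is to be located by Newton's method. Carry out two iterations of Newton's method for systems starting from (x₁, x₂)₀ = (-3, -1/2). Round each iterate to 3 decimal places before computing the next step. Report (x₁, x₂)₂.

(1.001, -4.710)

At (-3, -1/2): F = (46.000, 9.500).
Jacobian J = [[-10·x₁·x₂ + 6·x₁, -5·x₁^2 + 4·x₂ + 4], [2·x₁, -1]].
At the point, J = [[-33.000, -43.000], [-6.000, -1.000]] (det J = -225.000).
Solving J·Δ = −F gives Δ = (1.611, -0.167).
Then the next iterate is (x₁, x₂)₁ = (-1.389, -0.667).
Round to (-1.389, -0.667) and repeat: F = (8.44403, 2.59632), J = [[-17.59863, -8.31461], [-2.778, -1.000]].
Δ = (2.390, -4.043), so (x₁, x₂)₂ = (1.001, -4.710).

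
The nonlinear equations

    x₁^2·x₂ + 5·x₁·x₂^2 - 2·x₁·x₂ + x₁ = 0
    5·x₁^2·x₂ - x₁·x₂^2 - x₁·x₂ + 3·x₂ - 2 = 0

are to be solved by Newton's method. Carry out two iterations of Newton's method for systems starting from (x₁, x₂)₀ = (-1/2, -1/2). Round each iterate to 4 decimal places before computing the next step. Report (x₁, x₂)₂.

At (-1/2, -1/2): F = (-1.7500, -4.2500).
Jacobian J = [[2·x₁·x₂ + 5·x₂^2 - 2·x₂ + 1, x₁^2 + 10·x₁·x₂ - 2·x₁], [10·x₁·x₂ - x₂^2 - x₂, 5·x₁^2 - 2·x₁·x₂ - x₁ + 3]].
At the point, J = [[3.7500, 3.7500], [2.7500, 4.2500]] (det J = 5.6250).
Solving J·Δ = −F gives Δ = (-1.5111, 1.9778).
Then the next iterate is (x₁, x₂)₁ = (-2.0111, 1.4778).
Round to (-2.0111, 1.4778) and repeat: F = (-12.050231, 39.682412), J = [[3.019857, -21.653313], [-33.381729, 31.177723]].
Δ = (0.7692, -0.4492), so (x₁, x₂)₂ = (-1.2419, 1.0286).

(-1.2419, 1.0286)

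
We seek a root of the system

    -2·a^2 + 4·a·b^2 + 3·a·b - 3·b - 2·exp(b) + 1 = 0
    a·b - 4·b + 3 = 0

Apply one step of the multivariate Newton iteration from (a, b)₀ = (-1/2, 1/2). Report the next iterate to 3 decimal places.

At (-1/2, 1/2): F = (-5.54744, 0.750).
Jacobian J = [[-4·a + 4·b^2 + 3·b, 8·a·b + 3·a - 2·exp(b) - 3], [b, a - 4]].
At the point, J = [[4.500, -9.79744], [0.500, -4.500]] (det J = -15.35128).
Solving J·Δ = −F gives Δ = (2.105, 0.401).
Then the next iterate is (a, b)₁ = (1.605, 0.901).

(1.605, 0.901)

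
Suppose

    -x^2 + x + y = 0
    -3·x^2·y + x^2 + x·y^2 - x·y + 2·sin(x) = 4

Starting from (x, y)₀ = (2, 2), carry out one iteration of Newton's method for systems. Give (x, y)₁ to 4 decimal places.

At (2, 2): F = (0.0000, -18.181405).
Jacobian J = [[-2·x + 1, 1], [-6·x·y + 2·x + y^2 - y + 2·cos(x), -3·x^2 + 2·x·y - x]].
At the point, J = [[-3.0000, 1.0000], [-18.832294, -6.0000]] (det J = 36.832294).
Solving J·Δ = −F gives Δ = (-0.4936, -1.4809).
Then the next iterate is (x, y)₁ = (1.5064, 0.5191).

(1.5064, 0.5191)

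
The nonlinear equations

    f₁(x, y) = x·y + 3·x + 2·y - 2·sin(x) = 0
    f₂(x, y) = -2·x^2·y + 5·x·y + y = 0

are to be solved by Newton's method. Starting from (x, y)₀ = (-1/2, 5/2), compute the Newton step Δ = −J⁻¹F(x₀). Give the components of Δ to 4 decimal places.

(0.0321, -2.2193)

At (-1/2, 5/2): F = (3.208851, -5.0000).
Jacobian J = [[y - 2·cos(x) + 3, x + 2], [-4·x·y + 5·y, -2·x^2 + 5·x + 1]].
At the point, J = [[3.744835, 1.5000], [17.5000, -2.0000]] (det J = -33.739670).
Solving J·Δ = −F gives Δ = (0.0321, -2.2193).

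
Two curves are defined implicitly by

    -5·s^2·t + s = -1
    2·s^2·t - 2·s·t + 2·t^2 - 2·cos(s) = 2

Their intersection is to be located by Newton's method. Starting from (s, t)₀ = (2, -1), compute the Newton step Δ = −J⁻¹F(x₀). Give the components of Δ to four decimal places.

(-0.7576, 0.3546)

At (2, -1): F = (23.0000, -3.167706).
Jacobian J = [[-10·s·t + 1, -5·s^2], [4·s·t - 2·t + 2·sin(s), 2·s^2 - 2·s + 4·t]].
At the point, J = [[21.0000, -20.0000], [-4.181405, 0.0000]] (det J = -83.628103).
Solving J·Δ = −F gives Δ = (-0.7576, 0.3546).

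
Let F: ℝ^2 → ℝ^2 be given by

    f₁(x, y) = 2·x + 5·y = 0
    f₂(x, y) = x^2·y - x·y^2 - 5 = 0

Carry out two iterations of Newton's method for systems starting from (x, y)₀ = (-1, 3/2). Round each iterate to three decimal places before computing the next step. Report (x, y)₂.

(-2.110, 0.844)

At (-1, 3/2): F = (5.500, -1.250).
Jacobian J = [[2, 5], [2·x·y - y^2, x^2 - 2·x·y]].
At the point, J = [[2.000, 5.000], [-5.250, 4.000]] (det J = 34.250).
Solving J·Δ = −F gives Δ = (-0.825, -0.770).
Then the next iterate is (x, y)₁ = (-1.825, 0.730).
Round to (-1.825, 0.730) and repeat: F = (0.000, -1.59610), J = [[2.000, 5.000], [-3.19740, 5.99512]].
Δ = (-0.285, 0.114), so (x, y)₂ = (-2.110, 0.844).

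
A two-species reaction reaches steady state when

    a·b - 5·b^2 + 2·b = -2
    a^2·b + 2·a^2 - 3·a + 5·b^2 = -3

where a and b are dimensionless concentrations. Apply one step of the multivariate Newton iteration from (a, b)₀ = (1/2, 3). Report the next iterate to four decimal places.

At (1/2, 3): F = (-35.5000, 47.7500).
Jacobian J = [[b, a - 10·b + 2], [2·a·b + 4·a - 3, a^2 + 10·b]].
At the point, J = [[3.0000, -27.5000], [2.0000, 30.2500]] (det J = 145.7500).
Solving J·Δ = −F gives Δ = (-1.6415, -1.4700).
Then the next iterate is (a, b)₁ = (-1.1415, 1.5300).

(-1.1415, 1.5300)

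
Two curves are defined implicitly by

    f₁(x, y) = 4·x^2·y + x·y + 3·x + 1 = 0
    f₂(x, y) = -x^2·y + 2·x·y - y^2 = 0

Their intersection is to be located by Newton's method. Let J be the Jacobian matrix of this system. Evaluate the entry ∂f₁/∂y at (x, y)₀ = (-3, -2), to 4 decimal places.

∂f₁/∂y = 4·x^2 + x.
At (-3, -2) this is 33.0000.

33.0000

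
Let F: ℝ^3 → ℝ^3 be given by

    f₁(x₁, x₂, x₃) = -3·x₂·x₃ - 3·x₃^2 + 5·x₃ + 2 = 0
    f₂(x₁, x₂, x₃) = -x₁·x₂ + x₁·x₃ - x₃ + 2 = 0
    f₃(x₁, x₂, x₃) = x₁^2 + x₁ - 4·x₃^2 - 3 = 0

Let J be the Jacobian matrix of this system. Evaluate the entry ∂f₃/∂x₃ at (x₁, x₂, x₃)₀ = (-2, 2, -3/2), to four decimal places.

12.0000

∂f₃/∂x₃ = -8·x₃.
At (-2, 2, -3/2) this is 12.0000.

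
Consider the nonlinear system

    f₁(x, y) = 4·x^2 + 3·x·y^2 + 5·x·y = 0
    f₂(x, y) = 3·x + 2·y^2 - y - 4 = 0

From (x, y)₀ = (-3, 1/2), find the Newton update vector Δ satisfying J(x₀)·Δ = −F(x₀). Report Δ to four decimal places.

(5.5756, -3.7268)

At (-3, 1/2): F = (26.2500, -13.0000).
Jacobian J = [[8·x + 3·y^2 + 5·y, 6·x·y + 5·x], [3, 4·y - 1]].
At the point, J = [[-20.7500, -24.0000], [3.0000, 1.0000]] (det J = 51.2500).
Solving J·Δ = −F gives Δ = (5.5756, -3.7268).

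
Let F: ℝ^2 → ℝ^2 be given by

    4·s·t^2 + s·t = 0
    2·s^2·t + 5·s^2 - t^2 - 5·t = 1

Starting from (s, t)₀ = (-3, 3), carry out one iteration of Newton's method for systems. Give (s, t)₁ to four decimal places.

At (-3, 3): F = (-117.0000, 74.0000).
Jacobian J = [[4·t^2 + t, 8·s·t + s], [4·s·t + 10·s, 2·s^2 - 2·t - 5]].
At the point, J = [[39.0000, -75.0000], [-66.0000, 7.0000]] (det J = -4677.0000).
Solving J·Δ = −F gives Δ = (1.0115, -1.0340).
Then the next iterate is (s, t)₁ = (-1.9885, 1.9660).

(-1.9885, 1.9660)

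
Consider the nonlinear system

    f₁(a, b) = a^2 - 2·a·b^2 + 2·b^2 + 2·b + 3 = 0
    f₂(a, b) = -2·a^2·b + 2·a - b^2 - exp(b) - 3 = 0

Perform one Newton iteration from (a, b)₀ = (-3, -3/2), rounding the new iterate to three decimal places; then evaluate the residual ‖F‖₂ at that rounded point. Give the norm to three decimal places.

At (-3, -3/2): F = (27.000, 15.52687).
Jacobian J = [[2·a - 2·b^2, -4·a·b + 4·b + 2], [-4·a·b + 2, -2·a^2 - 2·b - exp(b)]].
At the point, J = [[-10.500, -22.000], [-16.000, -15.22313]] (det J = -192.15713).
Solving J·Δ = −F gives Δ = (-0.361, 1.400).
Then the next iterate is (a, b)₁ = (-3.361, -0.100).
Re-evaluating at (-3.361, -0.100): F = (14.18354, -8.37757), so ‖F‖₂ = 16.473.

16.473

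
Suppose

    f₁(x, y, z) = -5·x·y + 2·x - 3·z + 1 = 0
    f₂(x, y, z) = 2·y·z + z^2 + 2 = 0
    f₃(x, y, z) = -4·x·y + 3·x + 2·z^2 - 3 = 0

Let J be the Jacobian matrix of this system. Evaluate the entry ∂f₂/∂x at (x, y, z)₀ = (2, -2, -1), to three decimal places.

0.000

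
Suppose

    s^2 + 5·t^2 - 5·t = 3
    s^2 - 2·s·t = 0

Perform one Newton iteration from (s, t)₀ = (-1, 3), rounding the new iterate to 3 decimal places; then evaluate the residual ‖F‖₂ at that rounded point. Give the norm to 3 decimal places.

6.339

At (-1, 3): F = (28.000, 7.000).
Jacobian J = [[2·s, 10·t - 5], [2·s - 2·t, -2·s]].
At the point, J = [[-2.000, 25.000], [-8.000, 2.000]] (det J = 196.000).
Solving J·Δ = −F gives Δ = (0.607, -1.071).
Then the next iterate is (s, t)₁ = (-0.393, 1.929).
Re-evaluating at (-0.393, 1.929): F = (6.11465, 1.67064), so ‖F‖₂ = 6.339.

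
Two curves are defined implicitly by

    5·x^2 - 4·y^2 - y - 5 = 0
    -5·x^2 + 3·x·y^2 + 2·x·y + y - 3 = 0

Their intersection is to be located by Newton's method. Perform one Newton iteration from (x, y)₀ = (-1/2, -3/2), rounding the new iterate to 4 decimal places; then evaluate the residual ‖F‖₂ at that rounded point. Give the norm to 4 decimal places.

At (-1/2, -3/2): F = (-11.2500, -7.6250).
Jacobian J = [[10·x, -8·y - 1], [-10·x + 3·y^2 + 2·y, 6·x·y + 2·x + 1]].
At the point, J = [[-5.0000, 11.0000], [8.7500, 4.5000]] (det J = -118.7500).
Solving J·Δ = −F gives Δ = (0.2800, 1.1500).
Then the next iterate is (x, y)₁ = (-0.2200, -0.3500).
Re-evaluating at (-0.2200, -0.3500): F = (-4.8980, -3.518850), so ‖F‖₂ = 6.0310.

6.0310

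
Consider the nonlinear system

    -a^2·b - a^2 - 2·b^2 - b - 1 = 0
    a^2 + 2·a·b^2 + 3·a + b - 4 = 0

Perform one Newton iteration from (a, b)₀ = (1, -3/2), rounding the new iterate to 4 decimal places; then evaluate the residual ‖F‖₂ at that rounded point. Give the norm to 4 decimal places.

At (1, -3/2): F = (-3.5000, 3.0000).
Jacobian J = [[-2·a·b - 2·a, -a^2 - 4·b - 1], [2·a + 2·b^2 + 3, 4·a·b + 1]].
At the point, J = [[1.0000, 4.0000], [9.5000, -5.0000]] (det J = -43.0000).
Solving J·Δ = −F gives Δ = (0.1279, 0.8430).
Then the next iterate is (a, b)₁ = (1.1279, -0.6570).
Re-evaluating at (1.1279, -0.6570): F = (-1.642648, 0.972572), so ‖F‖₂ = 1.9090.

1.9090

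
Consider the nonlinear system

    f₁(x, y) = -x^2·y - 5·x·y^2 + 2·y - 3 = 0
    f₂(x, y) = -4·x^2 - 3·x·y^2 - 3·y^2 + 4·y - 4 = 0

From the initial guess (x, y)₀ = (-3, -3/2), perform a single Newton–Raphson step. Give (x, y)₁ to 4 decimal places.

At (-3, -3/2): F = (41.2500, -32.5000).
Jacobian J = [[-2·x·y - 5·y^2, -x^2 - 10·x·y + 2], [-8·x - 3·y^2, -6·x·y - 6·y + 4]].
At the point, J = [[-20.2500, -52.0000], [17.2500, -14.0000]] (det J = 1180.5000).
Solving J·Δ = −F gives Δ = (1.9208, 0.0453).
Then the next iterate is (x, y)₁ = (-1.0792, -1.4547).

(-1.0792, -1.4547)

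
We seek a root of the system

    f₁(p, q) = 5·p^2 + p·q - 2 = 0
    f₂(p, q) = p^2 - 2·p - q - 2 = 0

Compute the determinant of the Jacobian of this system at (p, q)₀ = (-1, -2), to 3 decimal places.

J = [[10·p + q, p], [2·p - 2, -1]].
At the point, J = [[-12.000, -1.000], [-4.000, -1.000]].
det J = 8.000.

8.000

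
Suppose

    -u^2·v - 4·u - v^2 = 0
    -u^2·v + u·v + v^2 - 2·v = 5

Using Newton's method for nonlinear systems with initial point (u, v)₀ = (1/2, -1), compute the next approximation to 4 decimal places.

At (1/2, -1): F = (-2.7500, -2.2500).
Jacobian J = [[-2·u·v - 4, -u^2 - 2·v], [-2·u·v + v, -u^2 + u + 2·v - 2]].
At the point, J = [[-3.0000, 1.7500], [0.0000, -3.7500]] (det J = 11.2500).
Solving J·Δ = −F gives Δ = (-1.2667, -0.6000).
Then the next iterate is (u, v)₁ = (-0.7667, -1.6000).

(-0.7667, -1.6000)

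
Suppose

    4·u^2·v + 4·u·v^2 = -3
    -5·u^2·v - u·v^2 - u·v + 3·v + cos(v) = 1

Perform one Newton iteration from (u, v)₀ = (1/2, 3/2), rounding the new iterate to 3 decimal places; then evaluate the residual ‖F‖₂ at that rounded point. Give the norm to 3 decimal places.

At (1/2, 3/2): F = (9.000, -0.17926).
Jacobian J = [[8·u·v + 4·v^2, 4·u^2 + 8·u·v], [-10·u·v - v^2 - v, -5·u^2 - 2·u·v - u - sin(v) + 3]].
At the point, J = [[15.000, 7.000], [-11.250, -1.24749]] (det J = 60.03758).
Solving J·Δ = −F gives Δ = (0.166, -1.642).
Then the next iterate is (u, v)₁ = (0.666, -0.142).
Re-evaluating at (0.666, -0.142): F = (2.80178, -0.04000), so ‖F‖₂ = 2.802.

2.802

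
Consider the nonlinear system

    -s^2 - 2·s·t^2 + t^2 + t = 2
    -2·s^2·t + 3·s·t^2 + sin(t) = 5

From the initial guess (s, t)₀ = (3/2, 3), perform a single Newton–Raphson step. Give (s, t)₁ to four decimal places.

(1.0166, 2.1729)

At (3/2, 3): F = (-19.2500, 22.141120).
Jacobian J = [[-2·s - 2·t^2, -4·s·t + 2·t + 1], [-4·s·t + 3·t^2, -2·s^2 + 6·s·t + cos(t)]].
At the point, J = [[-21.0000, -11.0000], [9.0000, 21.510008]] (det J = -352.710158).
Solving J·Δ = −F gives Δ = (-0.4834, -0.8271).
Then the next iterate is (s, t)₁ = (1.0166, 2.1729).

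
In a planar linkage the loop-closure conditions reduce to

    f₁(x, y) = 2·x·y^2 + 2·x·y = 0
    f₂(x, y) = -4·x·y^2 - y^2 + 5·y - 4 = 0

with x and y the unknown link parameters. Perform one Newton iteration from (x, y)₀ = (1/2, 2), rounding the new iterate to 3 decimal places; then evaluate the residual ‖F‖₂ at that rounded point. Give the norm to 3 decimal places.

710.031

At (1/2, 2): F = (6.000, -6.000).
Jacobian J = [[2·y^2 + 2·y, 4·x·y + 2·x], [-4·y^2, -8·x·y - 2·y + 5]].
At the point, J = [[12.000, 5.000], [-16.000, -7.000]] (det J = -4.000).
Solving J·Δ = −F gives Δ = (-3.000, 6.000).
Then the next iterate is (x, y)₁ = (-2.500, 8.000).
Re-evaluating at (-2.500, 8.000): F = (-360.000, 612.000), so ‖F‖₂ = 710.031.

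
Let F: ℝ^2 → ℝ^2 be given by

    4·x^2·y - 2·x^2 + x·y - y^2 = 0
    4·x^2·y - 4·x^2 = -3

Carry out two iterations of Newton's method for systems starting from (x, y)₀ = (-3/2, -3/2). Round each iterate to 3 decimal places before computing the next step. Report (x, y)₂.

At (-3/2, -3/2): F = (-18.000, -19.500).
Jacobian J = [[8·x·y - 4·x + y, 4·x^2 + x - 2·y], [8·x·y - 8·x, 4·x^2]].
At the point, J = [[22.500, 10.500], [30.000, 9.000]] (det J = -112.500).
Solving J·Δ = −F gives Δ = (0.380, 0.900).
Then the next iterate is (x, y)₁ = (-1.120, -0.600).
Round to (-1.120, -0.600) and repeat: F = (-5.20736, -5.02816), J = [[9.256, 5.09760], [14.336, 5.01760]].
Δ = (-0.019, 1.055), so (x, y)₂ = (-1.139, 0.455).

(-1.139, 0.455)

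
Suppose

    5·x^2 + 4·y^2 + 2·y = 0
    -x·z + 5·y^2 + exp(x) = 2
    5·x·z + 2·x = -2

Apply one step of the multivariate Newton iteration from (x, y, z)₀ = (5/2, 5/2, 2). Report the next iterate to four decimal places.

At (5/2, 5/2, 2): F = (61.2500, 36.432494, 32.0000).
Jacobian J = [[10·x, 8·y + 2, 0], [-z + exp(x), 10·y, -x], [5·z + 2, 0, 5·x]].
At the point, J = [[25.0000, 22.0000, 0.0000], [10.182494, 25.0000, -2.5000], [12.0000, 0.0000, 12.5000]] (det J = 4352.314161).
Solving J·Δ = −F gives Δ = (-1.6914, -0.8620, -0.9362).
Then the next iterate is (x, y, z)₁ = (0.8086, 1.6380, 1.0638).

(0.8086, 1.6380, 1.0638)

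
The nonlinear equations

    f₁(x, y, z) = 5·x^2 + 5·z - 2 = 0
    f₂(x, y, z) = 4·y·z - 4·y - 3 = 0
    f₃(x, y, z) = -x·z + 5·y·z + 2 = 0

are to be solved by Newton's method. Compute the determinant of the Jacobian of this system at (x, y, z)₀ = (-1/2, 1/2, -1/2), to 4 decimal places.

80.0000

J = [[10·x, 0, 5], [0, 4·z - 4, 4·y], [-z, 5·z, -x + 5·y]].
At the point, J = [[-5.0000, 0.0000, 5.0000], [0.0000, -6.0000, 2.0000], [0.5000, -2.5000, 3.0000]].
det J = 80.0000.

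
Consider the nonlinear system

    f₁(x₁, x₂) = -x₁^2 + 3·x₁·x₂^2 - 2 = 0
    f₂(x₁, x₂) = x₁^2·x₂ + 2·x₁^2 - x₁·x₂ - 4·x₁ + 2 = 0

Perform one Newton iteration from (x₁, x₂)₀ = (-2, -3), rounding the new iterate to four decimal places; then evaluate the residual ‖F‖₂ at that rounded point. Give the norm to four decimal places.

212.8967

At (-2, -3): F = (-60.0000, 0.0000).
Jacobian J = [[-2·x₁ + 3·x₂^2, 6·x₁·x₂], [2·x₁·x₂ + 4·x₁ - x₂ - 4, x₁^2 - x₁]].
At the point, J = [[31.0000, 36.0000], [3.0000, 6.0000]] (det J = 78.0000).
Solving J·Δ = −F gives Δ = (4.6154, -2.3077).
Then the next iterate is (x₁, x₂)₁ = (2.6154, -5.3077).
Re-evaluating at (2.6154, -5.3077): F = (212.200313, -17.205558), so ‖F‖₂ = 212.8967.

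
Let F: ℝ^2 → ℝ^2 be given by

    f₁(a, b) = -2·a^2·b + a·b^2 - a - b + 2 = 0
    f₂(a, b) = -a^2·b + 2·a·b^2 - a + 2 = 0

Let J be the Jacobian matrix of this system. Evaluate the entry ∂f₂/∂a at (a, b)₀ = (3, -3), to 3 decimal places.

35.000

∂f₂/∂a = -2·a·b + 2·b^2 - 1.
At (3, -3) this is 35.000.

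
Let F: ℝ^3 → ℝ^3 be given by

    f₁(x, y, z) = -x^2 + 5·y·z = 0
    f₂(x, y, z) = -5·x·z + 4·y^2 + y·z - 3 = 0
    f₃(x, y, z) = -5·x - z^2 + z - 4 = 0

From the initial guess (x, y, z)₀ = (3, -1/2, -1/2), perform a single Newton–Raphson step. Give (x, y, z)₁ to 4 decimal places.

(-3.2623, 17.2104, -6.2808)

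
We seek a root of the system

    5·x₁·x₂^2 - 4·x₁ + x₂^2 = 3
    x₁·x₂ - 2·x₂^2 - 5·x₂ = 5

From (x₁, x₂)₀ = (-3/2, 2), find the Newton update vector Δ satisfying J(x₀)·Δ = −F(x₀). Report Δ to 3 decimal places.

(-1.903, -2.056)

At (-3/2, 2): F = (-23.000, -26.000).
Jacobian J = [[5·x₂^2 - 4, 10·x₁·x₂ + 2·x₂], [x₂, x₁ - 4·x₂ - 5]].
At the point, J = [[16.000, -26.000], [2.000, -14.500]] (det J = -180.000).
Solving J·Δ = −F gives Δ = (-1.903, -2.056).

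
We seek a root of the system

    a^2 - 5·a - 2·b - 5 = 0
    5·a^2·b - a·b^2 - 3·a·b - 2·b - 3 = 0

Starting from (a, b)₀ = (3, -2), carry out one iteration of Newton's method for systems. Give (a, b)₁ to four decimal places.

At (3, -2): F = (-7.0000, -83.0000).
Jacobian J = [[2·a - 5, -2], [10·a·b - b^2 - 3·b, 5·a^2 - 2·a·b - 3·a - 2]].
At the point, J = [[1.0000, -2.0000], [-58.0000, 46.0000]] (det J = -70.0000).
Solving J·Δ = −F gives Δ = (-6.9714, -6.9857).
Then the next iterate is (a, b)₁ = (-3.9714, -8.9857).

(-3.9714, -8.9857)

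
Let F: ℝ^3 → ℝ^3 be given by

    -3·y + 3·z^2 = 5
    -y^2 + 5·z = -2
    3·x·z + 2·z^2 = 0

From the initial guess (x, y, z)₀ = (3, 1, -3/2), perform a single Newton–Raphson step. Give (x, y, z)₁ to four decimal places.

(1.3434, -0.9621, -0.9848)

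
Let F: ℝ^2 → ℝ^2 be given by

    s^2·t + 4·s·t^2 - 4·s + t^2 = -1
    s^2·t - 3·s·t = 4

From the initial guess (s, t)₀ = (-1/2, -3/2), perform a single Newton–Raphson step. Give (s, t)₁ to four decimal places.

(2.2308, -7.0769)

At (-1/2, -3/2): F = (0.3750, -6.6250).
Jacobian J = [[2·s·t + 4·t^2 - 4, s^2 + 8·s·t + 2·t], [2·s·t - 3·t, s^2 - 3·s]].
At the point, J = [[6.5000, 3.2500], [6.0000, 1.7500]] (det J = -8.1250).
Solving J·Δ = −F gives Δ = (2.7308, -5.5769).
Then the next iterate is (s, t)₁ = (2.2308, -7.0769).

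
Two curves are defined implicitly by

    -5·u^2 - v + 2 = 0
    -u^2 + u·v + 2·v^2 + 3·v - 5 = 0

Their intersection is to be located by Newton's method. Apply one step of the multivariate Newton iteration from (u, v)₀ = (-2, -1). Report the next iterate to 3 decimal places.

(-1.246, -2.912)

At (-2, -1): F = (-17.000, -8.000).
Jacobian J = [[-10·u, -1], [-2·u + v, u + 4·v + 3]].
At the point, J = [[20.000, -1.000], [3.000, -3.000]] (det J = -57.000).
Solving J·Δ = −F gives Δ = (0.754, -1.912).
Then the next iterate is (u, v)₁ = (-1.246, -2.912).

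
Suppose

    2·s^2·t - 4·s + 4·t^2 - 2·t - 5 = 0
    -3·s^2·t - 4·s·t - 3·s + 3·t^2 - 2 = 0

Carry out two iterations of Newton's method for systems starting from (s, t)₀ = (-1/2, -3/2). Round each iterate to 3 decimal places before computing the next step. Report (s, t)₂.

(-0.657, -0.633)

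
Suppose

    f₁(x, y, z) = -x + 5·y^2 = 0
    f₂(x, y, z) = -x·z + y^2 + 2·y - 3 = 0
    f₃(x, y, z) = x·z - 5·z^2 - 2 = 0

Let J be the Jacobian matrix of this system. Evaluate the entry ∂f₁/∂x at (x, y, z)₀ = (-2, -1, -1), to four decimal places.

-1.0000

∂f₁/∂x = -1.
At (-2, -1, -1) this is -1.0000.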